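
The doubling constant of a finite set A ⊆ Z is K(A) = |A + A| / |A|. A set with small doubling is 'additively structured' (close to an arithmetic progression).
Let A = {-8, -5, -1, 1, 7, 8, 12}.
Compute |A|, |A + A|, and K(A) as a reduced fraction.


|A| = 7.
Compute A + A by enumerating all 49 pairs.
A + A = {-16, -13, -10, -9, -7, -6, -4, -2, -1, 0, 2, 3, 4, 6, 7, 8, 9, 11, 13, 14, 15, 16, 19, 20, 24}, so |A + A| = 25.
K = |A + A| / |A| = 25/7 (already in lowest terms) ≈ 3.5714.
Reference: AP of size 7 gives K = 13/7 ≈ 1.8571; a fully generic set of size 7 gives K ≈ 4.0000.

|A| = 7, |A + A| = 25, K = 25/7.


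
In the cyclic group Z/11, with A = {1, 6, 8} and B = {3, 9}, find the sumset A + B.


Work in Z/11Z: reduce every sum a + b modulo 11.
Enumerate all 6 pairs:
a = 1: 1+3=4, 1+9=10
a = 6: 6+3=9, 6+9=4
a = 8: 8+3=0, 8+9=6
Distinct residues collected: {0, 4, 6, 9, 10}
|A + B| = 5 (out of 11 total residues).

A + B = {0, 4, 6, 9, 10}


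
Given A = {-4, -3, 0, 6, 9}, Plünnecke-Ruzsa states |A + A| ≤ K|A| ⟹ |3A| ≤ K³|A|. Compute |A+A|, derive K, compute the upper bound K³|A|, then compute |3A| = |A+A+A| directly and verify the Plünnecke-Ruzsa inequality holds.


|A| = 5.
Step 1: Compute A + A by enumerating all 25 pairs.
A + A = {-8, -7, -6, -4, -3, 0, 2, 3, 5, 6, 9, 12, 15, 18}, so |A + A| = 14.
Step 2: Doubling constant K = |A + A|/|A| = 14/5 = 14/5 ≈ 2.8000.
Step 3: Plünnecke-Ruzsa gives |3A| ≤ K³·|A| = (2.8000)³ · 5 ≈ 109.7600.
Step 4: Compute 3A = A + A + A directly by enumerating all triples (a,b,c) ∈ A³; |3A| = 27.
Step 5: Check 27 ≤ 109.7600? Yes ✓.

K = 14/5, Plünnecke-Ruzsa bound K³|A| ≈ 109.7600, |3A| = 27, inequality holds.


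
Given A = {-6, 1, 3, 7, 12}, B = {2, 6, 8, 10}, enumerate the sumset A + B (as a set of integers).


A + B = {a + b : a ∈ A, b ∈ B}.
Enumerate all |A|·|B| = 5·4 = 20 pairs (a, b) and collect distinct sums.
a = -6: -6+2=-4, -6+6=0, -6+8=2, -6+10=4
a = 1: 1+2=3, 1+6=7, 1+8=9, 1+10=11
a = 3: 3+2=5, 3+6=9, 3+8=11, 3+10=13
a = 7: 7+2=9, 7+6=13, 7+8=15, 7+10=17
a = 12: 12+2=14, 12+6=18, 12+8=20, 12+10=22
Collecting distinct sums: A + B = {-4, 0, 2, 3, 4, 5, 7, 9, 11, 13, 14, 15, 17, 18, 20, 22}
|A + B| = 16

A + B = {-4, 0, 2, 3, 4, 5, 7, 9, 11, 13, 14, 15, 17, 18, 20, 22}


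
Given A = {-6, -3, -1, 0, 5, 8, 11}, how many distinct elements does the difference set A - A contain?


A - A = {a - a' : a, a' ∈ A}; |A| = 7.
Bounds: 2|A|-1 ≤ |A - A| ≤ |A|² - |A| + 1, i.e. 13 ≤ |A - A| ≤ 43.
Note: 0 ∈ A - A always (from a - a). The set is symmetric: if d ∈ A - A then -d ∈ A - A.
Enumerate nonzero differences d = a - a' with a > a' (then include -d):
Positive differences: {1, 2, 3, 5, 6, 8, 9, 11, 12, 14, 17}
Full difference set: {0} ∪ (positive diffs) ∪ (negative diffs).
|A - A| = 1 + 2·11 = 23 (matches direct enumeration: 23).

|A - A| = 23


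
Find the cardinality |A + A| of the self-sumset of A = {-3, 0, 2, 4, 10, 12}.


A + A = {a + a' : a, a' ∈ A}; |A| = 6.
General bounds: 2|A| - 1 ≤ |A + A| ≤ |A|(|A|+1)/2, i.e. 11 ≤ |A + A| ≤ 21.
Lower bound 2|A|-1 is attained iff A is an arithmetic progression.
Enumerate sums a + a' for a ≤ a' (symmetric, so this suffices):
a = -3: -3+-3=-6, -3+0=-3, -3+2=-1, -3+4=1, -3+10=7, -3+12=9
a = 0: 0+0=0, 0+2=2, 0+4=4, 0+10=10, 0+12=12
a = 2: 2+2=4, 2+4=6, 2+10=12, 2+12=14
a = 4: 4+4=8, 4+10=14, 4+12=16
a = 10: 10+10=20, 10+12=22
a = 12: 12+12=24
Distinct sums: {-6, -3, -1, 0, 1, 2, 4, 6, 7, 8, 9, 10, 12, 14, 16, 20, 22, 24}
|A + A| = 18

|A + A| = 18


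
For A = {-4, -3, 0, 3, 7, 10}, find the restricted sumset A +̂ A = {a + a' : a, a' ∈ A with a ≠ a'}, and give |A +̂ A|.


Restricted sumset: A +̂ A = {a + a' : a ∈ A, a' ∈ A, a ≠ a'}.
Equivalently, take A + A and drop any sum 2a that is achievable ONLY as a + a for a ∈ A (i.e. sums representable only with equal summands).
Enumerate pairs (a, a') with a < a' (symmetric, so each unordered pair gives one sum; this covers all a ≠ a'):
  -4 + -3 = -7
  -4 + 0 = -4
  -4 + 3 = -1
  -4 + 7 = 3
  -4 + 10 = 6
  -3 + 0 = -3
  -3 + 3 = 0
  -3 + 7 = 4
  -3 + 10 = 7
  0 + 3 = 3
  0 + 7 = 7
  0 + 10 = 10
  3 + 7 = 10
  3 + 10 = 13
  7 + 10 = 17
Collected distinct sums: {-7, -4, -3, -1, 0, 3, 4, 6, 7, 10, 13, 17}
|A +̂ A| = 12
(Reference bound: |A +̂ A| ≥ 2|A| - 3 for |A| ≥ 2, with |A| = 6 giving ≥ 9.)

|A +̂ A| = 12


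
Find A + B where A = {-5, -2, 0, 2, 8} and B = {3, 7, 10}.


A + B = {a + b : a ∈ A, b ∈ B}.
Enumerate all |A|·|B| = 5·3 = 15 pairs (a, b) and collect distinct sums.
a = -5: -5+3=-2, -5+7=2, -5+10=5
a = -2: -2+3=1, -2+7=5, -2+10=8
a = 0: 0+3=3, 0+7=7, 0+10=10
a = 2: 2+3=5, 2+7=9, 2+10=12
a = 8: 8+3=11, 8+7=15, 8+10=18
Collecting distinct sums: A + B = {-2, 1, 2, 3, 5, 7, 8, 9, 10, 11, 12, 15, 18}
|A + B| = 13

A + B = {-2, 1, 2, 3, 5, 7, 8, 9, 10, 11, 12, 15, 18}


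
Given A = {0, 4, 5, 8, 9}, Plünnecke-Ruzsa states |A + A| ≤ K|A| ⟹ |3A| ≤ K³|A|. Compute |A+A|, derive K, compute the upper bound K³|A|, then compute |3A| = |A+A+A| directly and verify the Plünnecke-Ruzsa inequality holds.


|A| = 5.
Step 1: Compute A + A by enumerating all 25 pairs.
A + A = {0, 4, 5, 8, 9, 10, 12, 13, 14, 16, 17, 18}, so |A + A| = 12.
Step 2: Doubling constant K = |A + A|/|A| = 12/5 = 12/5 ≈ 2.4000.
Step 3: Plünnecke-Ruzsa gives |3A| ≤ K³·|A| = (2.4000)³ · 5 ≈ 69.1200.
Step 4: Compute 3A = A + A + A directly by enumerating all triples (a,b,c) ∈ A³; |3A| = 22.
Step 5: Check 22 ≤ 69.1200? Yes ✓.

K = 12/5, Plünnecke-Ruzsa bound K³|A| ≈ 69.1200, |3A| = 22, inequality holds.


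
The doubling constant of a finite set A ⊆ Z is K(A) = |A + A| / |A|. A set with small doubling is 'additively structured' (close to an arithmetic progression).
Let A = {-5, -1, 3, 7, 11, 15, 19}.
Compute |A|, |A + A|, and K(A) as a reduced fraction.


|A| = 7.
Compute A + A by enumerating all 49 pairs.
A + A = {-10, -6, -2, 2, 6, 10, 14, 18, 22, 26, 30, 34, 38}, so |A + A| = 13.
K = |A + A| / |A| = 13/7 (already in lowest terms) ≈ 1.8571.
Reference: AP of size 7 gives K = 13/7 ≈ 1.8571; a fully generic set of size 7 gives K ≈ 4.0000.

|A| = 7, |A + A| = 13, K = 13/7.


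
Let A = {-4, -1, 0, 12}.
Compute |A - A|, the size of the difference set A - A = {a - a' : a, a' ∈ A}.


A - A = {a - a' : a, a' ∈ A}; |A| = 4.
Bounds: 2|A|-1 ≤ |A - A| ≤ |A|² - |A| + 1, i.e. 7 ≤ |A - A| ≤ 13.
Note: 0 ∈ A - A always (from a - a). The set is symmetric: if d ∈ A - A then -d ∈ A - A.
Enumerate nonzero differences d = a - a' with a > a' (then include -d):
Positive differences: {1, 3, 4, 12, 13, 16}
Full difference set: {0} ∪ (positive diffs) ∪ (negative diffs).
|A - A| = 1 + 2·6 = 13 (matches direct enumeration: 13).

|A - A| = 13


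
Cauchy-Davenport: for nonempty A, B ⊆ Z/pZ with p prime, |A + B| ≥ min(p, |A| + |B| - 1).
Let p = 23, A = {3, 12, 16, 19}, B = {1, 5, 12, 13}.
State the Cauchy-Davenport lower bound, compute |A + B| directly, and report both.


Cauchy-Davenport: |A + B| ≥ min(p, |A| + |B| - 1) for A, B nonempty in Z/pZ.
|A| = 4, |B| = 4, p = 23.
CD lower bound = min(23, 4 + 4 - 1) = min(23, 7) = 7.
Compute A + B mod 23 directly:
a = 3: 3+1=4, 3+5=8, 3+12=15, 3+13=16
a = 12: 12+1=13, 12+5=17, 12+12=1, 12+13=2
a = 16: 16+1=17, 16+5=21, 16+12=5, 16+13=6
a = 19: 19+1=20, 19+5=1, 19+12=8, 19+13=9
A + B = {1, 2, 4, 5, 6, 8, 9, 13, 15, 16, 17, 20, 21}, so |A + B| = 13.
Verify: 13 ≥ 7? Yes ✓.

CD lower bound = 7, actual |A + B| = 13.


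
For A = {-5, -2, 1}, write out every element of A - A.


A - A = {a - a' : a, a' ∈ A}.
Compute a - a' for each ordered pair (a, a'):
a = -5: -5--5=0, -5--2=-3, -5-1=-6
a = -2: -2--5=3, -2--2=0, -2-1=-3
a = 1: 1--5=6, 1--2=3, 1-1=0
Collecting distinct values (and noting 0 appears from a-a):
A - A = {-6, -3, 0, 3, 6}
|A - A| = 5

A - A = {-6, -3, 0, 3, 6}


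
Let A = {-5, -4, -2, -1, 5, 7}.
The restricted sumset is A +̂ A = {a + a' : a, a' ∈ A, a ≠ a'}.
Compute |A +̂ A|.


Restricted sumset: A +̂ A = {a + a' : a ∈ A, a' ∈ A, a ≠ a'}.
Equivalently, take A + A and drop any sum 2a that is achievable ONLY as a + a for a ∈ A (i.e. sums representable only with equal summands).
Enumerate pairs (a, a') with a < a' (symmetric, so each unordered pair gives one sum; this covers all a ≠ a'):
  -5 + -4 = -9
  -5 + -2 = -7
  -5 + -1 = -6
  -5 + 5 = 0
  -5 + 7 = 2
  -4 + -2 = -6
  -4 + -1 = -5
  -4 + 5 = 1
  -4 + 7 = 3
  -2 + -1 = -3
  -2 + 5 = 3
  -2 + 7 = 5
  -1 + 5 = 4
  -1 + 7 = 6
  5 + 7 = 12
Collected distinct sums: {-9, -7, -6, -5, -3, 0, 1, 2, 3, 4, 5, 6, 12}
|A +̂ A| = 13
(Reference bound: |A +̂ A| ≥ 2|A| - 3 for |A| ≥ 2, with |A| = 6 giving ≥ 9.)

|A +̂ A| = 13


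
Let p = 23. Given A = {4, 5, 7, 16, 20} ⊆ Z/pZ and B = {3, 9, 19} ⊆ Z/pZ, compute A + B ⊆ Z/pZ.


Work in Z/23Z: reduce every sum a + b modulo 23.
Enumerate all 15 pairs:
a = 4: 4+3=7, 4+9=13, 4+19=0
a = 5: 5+3=8, 5+9=14, 5+19=1
a = 7: 7+3=10, 7+9=16, 7+19=3
a = 16: 16+3=19, 16+9=2, 16+19=12
a = 20: 20+3=0, 20+9=6, 20+19=16
Distinct residues collected: {0, 1, 2, 3, 6, 7, 8, 10, 12, 13, 14, 16, 19}
|A + B| = 13 (out of 23 total residues).

A + B = {0, 1, 2, 3, 6, 7, 8, 10, 12, 13, 14, 16, 19}


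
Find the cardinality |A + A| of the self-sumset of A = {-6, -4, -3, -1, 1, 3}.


A + A = {a + a' : a, a' ∈ A}; |A| = 6.
General bounds: 2|A| - 1 ≤ |A + A| ≤ |A|(|A|+1)/2, i.e. 11 ≤ |A + A| ≤ 21.
Lower bound 2|A|-1 is attained iff A is an arithmetic progression.
Enumerate sums a + a' for a ≤ a' (symmetric, so this suffices):
a = -6: -6+-6=-12, -6+-4=-10, -6+-3=-9, -6+-1=-7, -6+1=-5, -6+3=-3
a = -4: -4+-4=-8, -4+-3=-7, -4+-1=-5, -4+1=-3, -4+3=-1
a = -3: -3+-3=-6, -3+-1=-4, -3+1=-2, -3+3=0
a = -1: -1+-1=-2, -1+1=0, -1+3=2
a = 1: 1+1=2, 1+3=4
a = 3: 3+3=6
Distinct sums: {-12, -10, -9, -8, -7, -6, -5, -4, -3, -2, -1, 0, 2, 4, 6}
|A + A| = 15

|A + A| = 15


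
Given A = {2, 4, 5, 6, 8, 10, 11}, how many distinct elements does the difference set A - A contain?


A - A = {a - a' : a, a' ∈ A}; |A| = 7.
Bounds: 2|A|-1 ≤ |A - A| ≤ |A|² - |A| + 1, i.e. 13 ≤ |A - A| ≤ 43.
Note: 0 ∈ A - A always (from a - a). The set is symmetric: if d ∈ A - A then -d ∈ A - A.
Enumerate nonzero differences d = a - a' with a > a' (then include -d):
Positive differences: {1, 2, 3, 4, 5, 6, 7, 8, 9}
Full difference set: {0} ∪ (positive diffs) ∪ (negative diffs).
|A - A| = 1 + 2·9 = 19 (matches direct enumeration: 19).

|A - A| = 19


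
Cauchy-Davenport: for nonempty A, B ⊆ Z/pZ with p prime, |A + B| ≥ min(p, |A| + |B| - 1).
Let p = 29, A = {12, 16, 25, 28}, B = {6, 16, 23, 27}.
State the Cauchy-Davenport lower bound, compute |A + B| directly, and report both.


Cauchy-Davenport: |A + B| ≥ min(p, |A| + |B| - 1) for A, B nonempty in Z/pZ.
|A| = 4, |B| = 4, p = 29.
CD lower bound = min(29, 4 + 4 - 1) = min(29, 7) = 7.
Compute A + B mod 29 directly:
a = 12: 12+6=18, 12+16=28, 12+23=6, 12+27=10
a = 16: 16+6=22, 16+16=3, 16+23=10, 16+27=14
a = 25: 25+6=2, 25+16=12, 25+23=19, 25+27=23
a = 28: 28+6=5, 28+16=15, 28+23=22, 28+27=26
A + B = {2, 3, 5, 6, 10, 12, 14, 15, 18, 19, 22, 23, 26, 28}, so |A + B| = 14.
Verify: 14 ≥ 7? Yes ✓.

CD lower bound = 7, actual |A + B| = 14.


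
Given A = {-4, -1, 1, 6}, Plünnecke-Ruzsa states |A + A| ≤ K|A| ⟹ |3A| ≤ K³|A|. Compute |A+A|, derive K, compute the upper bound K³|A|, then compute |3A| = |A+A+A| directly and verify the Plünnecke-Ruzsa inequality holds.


|A| = 4.
Step 1: Compute A + A by enumerating all 16 pairs.
A + A = {-8, -5, -3, -2, 0, 2, 5, 7, 12}, so |A + A| = 9.
Step 2: Doubling constant K = |A + A|/|A| = 9/4 = 9/4 ≈ 2.2500.
Step 3: Plünnecke-Ruzsa gives |3A| ≤ K³·|A| = (2.2500)³ · 4 ≈ 45.5625.
Step 4: Compute 3A = A + A + A directly by enumerating all triples (a,b,c) ∈ A³; |3A| = 16.
Step 5: Check 16 ≤ 45.5625? Yes ✓.

K = 9/4, Plünnecke-Ruzsa bound K³|A| ≈ 45.5625, |3A| = 16, inequality holds.


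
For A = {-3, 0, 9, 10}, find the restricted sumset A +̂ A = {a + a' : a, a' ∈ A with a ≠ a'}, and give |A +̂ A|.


Restricted sumset: A +̂ A = {a + a' : a ∈ A, a' ∈ A, a ≠ a'}.
Equivalently, take A + A and drop any sum 2a that is achievable ONLY as a + a for a ∈ A (i.e. sums representable only with equal summands).
Enumerate pairs (a, a') with a < a' (symmetric, so each unordered pair gives one sum; this covers all a ≠ a'):
  -3 + 0 = -3
  -3 + 9 = 6
  -3 + 10 = 7
  0 + 9 = 9
  0 + 10 = 10
  9 + 10 = 19
Collected distinct sums: {-3, 6, 7, 9, 10, 19}
|A +̂ A| = 6
(Reference bound: |A +̂ A| ≥ 2|A| - 3 for |A| ≥ 2, with |A| = 4 giving ≥ 5.)

|A +̂ A| = 6


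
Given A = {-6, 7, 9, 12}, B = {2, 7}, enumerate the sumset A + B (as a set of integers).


A + B = {a + b : a ∈ A, b ∈ B}.
Enumerate all |A|·|B| = 4·2 = 8 pairs (a, b) and collect distinct sums.
a = -6: -6+2=-4, -6+7=1
a = 7: 7+2=9, 7+7=14
a = 9: 9+2=11, 9+7=16
a = 12: 12+2=14, 12+7=19
Collecting distinct sums: A + B = {-4, 1, 9, 11, 14, 16, 19}
|A + B| = 7

A + B = {-4, 1, 9, 11, 14, 16, 19}


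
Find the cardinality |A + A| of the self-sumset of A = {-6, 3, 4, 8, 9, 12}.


A + A = {a + a' : a, a' ∈ A}; |A| = 6.
General bounds: 2|A| - 1 ≤ |A + A| ≤ |A|(|A|+1)/2, i.e. 11 ≤ |A + A| ≤ 21.
Lower bound 2|A|-1 is attained iff A is an arithmetic progression.
Enumerate sums a + a' for a ≤ a' (symmetric, so this suffices):
a = -6: -6+-6=-12, -6+3=-3, -6+4=-2, -6+8=2, -6+9=3, -6+12=6
a = 3: 3+3=6, 3+4=7, 3+8=11, 3+9=12, 3+12=15
a = 4: 4+4=8, 4+8=12, 4+9=13, 4+12=16
a = 8: 8+8=16, 8+9=17, 8+12=20
a = 9: 9+9=18, 9+12=21
a = 12: 12+12=24
Distinct sums: {-12, -3, -2, 2, 3, 6, 7, 8, 11, 12, 13, 15, 16, 17, 18, 20, 21, 24}
|A + A| = 18

|A + A| = 18


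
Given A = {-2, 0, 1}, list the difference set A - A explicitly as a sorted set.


A - A = {a - a' : a, a' ∈ A}.
Compute a - a' for each ordered pair (a, a'):
a = -2: -2--2=0, -2-0=-2, -2-1=-3
a = 0: 0--2=2, 0-0=0, 0-1=-1
a = 1: 1--2=3, 1-0=1, 1-1=0
Collecting distinct values (and noting 0 appears from a-a):
A - A = {-3, -2, -1, 0, 1, 2, 3}
|A - A| = 7

A - A = {-3, -2, -1, 0, 1, 2, 3}


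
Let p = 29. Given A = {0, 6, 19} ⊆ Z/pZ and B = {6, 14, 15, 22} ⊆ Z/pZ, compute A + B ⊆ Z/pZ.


Work in Z/29Z: reduce every sum a + b modulo 29.
Enumerate all 12 pairs:
a = 0: 0+6=6, 0+14=14, 0+15=15, 0+22=22
a = 6: 6+6=12, 6+14=20, 6+15=21, 6+22=28
a = 19: 19+6=25, 19+14=4, 19+15=5, 19+22=12
Distinct residues collected: {4, 5, 6, 12, 14, 15, 20, 21, 22, 25, 28}
|A + B| = 11 (out of 29 total residues).

A + B = {4, 5, 6, 12, 14, 15, 20, 21, 22, 25, 28}


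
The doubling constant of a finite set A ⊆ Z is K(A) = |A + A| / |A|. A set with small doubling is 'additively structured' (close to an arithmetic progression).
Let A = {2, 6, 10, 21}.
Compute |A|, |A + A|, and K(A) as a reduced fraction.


|A| = 4.
Compute A + A by enumerating all 16 pairs.
A + A = {4, 8, 12, 16, 20, 23, 27, 31, 42}, so |A + A| = 9.
K = |A + A| / |A| = 9/4 (already in lowest terms) ≈ 2.2500.
Reference: AP of size 4 gives K = 7/4 ≈ 1.7500; a fully generic set of size 4 gives K ≈ 2.5000.

|A| = 4, |A + A| = 9, K = 9/4.


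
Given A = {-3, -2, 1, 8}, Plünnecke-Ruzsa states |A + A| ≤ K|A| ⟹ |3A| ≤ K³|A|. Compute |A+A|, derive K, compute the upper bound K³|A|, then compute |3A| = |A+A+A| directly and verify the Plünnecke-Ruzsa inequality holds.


|A| = 4.
Step 1: Compute A + A by enumerating all 16 pairs.
A + A = {-6, -5, -4, -2, -1, 2, 5, 6, 9, 16}, so |A + A| = 10.
Step 2: Doubling constant K = |A + A|/|A| = 10/4 = 10/4 ≈ 2.5000.
Step 3: Plünnecke-Ruzsa gives |3A| ≤ K³·|A| = (2.5000)³ · 4 ≈ 62.5000.
Step 4: Compute 3A = A + A + A directly by enumerating all triples (a,b,c) ∈ A³; |3A| = 19.
Step 5: Check 19 ≤ 62.5000? Yes ✓.

K = 10/4, Plünnecke-Ruzsa bound K³|A| ≈ 62.5000, |3A| = 19, inequality holds.


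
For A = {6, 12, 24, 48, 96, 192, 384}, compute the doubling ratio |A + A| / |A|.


|A| = 7.
Compute A + A by enumerating all 49 pairs.
A + A = {12, 18, 24, 30, 36, 48, 54, 60, 72, 96, 102, 108, 120, 144, 192, 198, 204, 216, 240, 288, 384, 390, 396, 408, 432, 480, 576, 768}, so |A + A| = 28.
K = |A + A| / |A| = 28/7 = 4/1 ≈ 4.0000.
Reference: AP of size 7 gives K = 13/7 ≈ 1.8571; a fully generic set of size 7 gives K ≈ 4.0000.

|A| = 7, |A + A| = 28, K = 28/7 = 4/1.


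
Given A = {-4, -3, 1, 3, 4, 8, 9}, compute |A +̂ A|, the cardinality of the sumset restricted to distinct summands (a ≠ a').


Restricted sumset: A +̂ A = {a + a' : a ∈ A, a' ∈ A, a ≠ a'}.
Equivalently, take A + A and drop any sum 2a that is achievable ONLY as a + a for a ∈ A (i.e. sums representable only with equal summands).
Enumerate pairs (a, a') with a < a' (symmetric, so each unordered pair gives one sum; this covers all a ≠ a'):
  -4 + -3 = -7
  -4 + 1 = -3
  -4 + 3 = -1
  -4 + 4 = 0
  -4 + 8 = 4
  -4 + 9 = 5
  -3 + 1 = -2
  -3 + 3 = 0
  -3 + 4 = 1
  -3 + 8 = 5
  -3 + 9 = 6
  1 + 3 = 4
  1 + 4 = 5
  1 + 8 = 9
  1 + 9 = 10
  3 + 4 = 7
  3 + 8 = 11
  3 + 9 = 12
  4 + 8 = 12
  4 + 9 = 13
  8 + 9 = 17
Collected distinct sums: {-7, -3, -2, -1, 0, 1, 4, 5, 6, 7, 9, 10, 11, 12, 13, 17}
|A +̂ A| = 16
(Reference bound: |A +̂ A| ≥ 2|A| - 3 for |A| ≥ 2, with |A| = 7 giving ≥ 11.)

|A +̂ A| = 16


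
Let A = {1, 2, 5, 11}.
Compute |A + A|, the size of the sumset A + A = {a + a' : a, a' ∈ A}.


A + A = {a + a' : a, a' ∈ A}; |A| = 4.
General bounds: 2|A| - 1 ≤ |A + A| ≤ |A|(|A|+1)/2, i.e. 7 ≤ |A + A| ≤ 10.
Lower bound 2|A|-1 is attained iff A is an arithmetic progression.
Enumerate sums a + a' for a ≤ a' (symmetric, so this suffices):
a = 1: 1+1=2, 1+2=3, 1+5=6, 1+11=12
a = 2: 2+2=4, 2+5=7, 2+11=13
a = 5: 5+5=10, 5+11=16
a = 11: 11+11=22
Distinct sums: {2, 3, 4, 6, 7, 10, 12, 13, 16, 22}
|A + A| = 10

|A + A| = 10


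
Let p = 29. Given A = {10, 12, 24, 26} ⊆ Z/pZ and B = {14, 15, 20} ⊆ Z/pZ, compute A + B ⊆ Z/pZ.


Work in Z/29Z: reduce every sum a + b modulo 29.
Enumerate all 12 pairs:
a = 10: 10+14=24, 10+15=25, 10+20=1
a = 12: 12+14=26, 12+15=27, 12+20=3
a = 24: 24+14=9, 24+15=10, 24+20=15
a = 26: 26+14=11, 26+15=12, 26+20=17
Distinct residues collected: {1, 3, 9, 10, 11, 12, 15, 17, 24, 25, 26, 27}
|A + B| = 12 (out of 29 total residues).

A + B = {1, 3, 9, 10, 11, 12, 15, 17, 24, 25, 26, 27}


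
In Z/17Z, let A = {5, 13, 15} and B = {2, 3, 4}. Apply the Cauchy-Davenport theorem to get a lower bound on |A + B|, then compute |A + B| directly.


Cauchy-Davenport: |A + B| ≥ min(p, |A| + |B| - 1) for A, B nonempty in Z/pZ.
|A| = 3, |B| = 3, p = 17.
CD lower bound = min(17, 3 + 3 - 1) = min(17, 5) = 5.
Compute A + B mod 17 directly:
a = 5: 5+2=7, 5+3=8, 5+4=9
a = 13: 13+2=15, 13+3=16, 13+4=0
a = 15: 15+2=0, 15+3=1, 15+4=2
A + B = {0, 1, 2, 7, 8, 9, 15, 16}, so |A + B| = 8.
Verify: 8 ≥ 5? Yes ✓.

CD lower bound = 5, actual |A + B| = 8.


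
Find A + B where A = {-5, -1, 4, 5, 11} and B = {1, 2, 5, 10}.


A + B = {a + b : a ∈ A, b ∈ B}.
Enumerate all |A|·|B| = 5·4 = 20 pairs (a, b) and collect distinct sums.
a = -5: -5+1=-4, -5+2=-3, -5+5=0, -5+10=5
a = -1: -1+1=0, -1+2=1, -1+5=4, -1+10=9
a = 4: 4+1=5, 4+2=6, 4+5=9, 4+10=14
a = 5: 5+1=6, 5+2=7, 5+5=10, 5+10=15
a = 11: 11+1=12, 11+2=13, 11+5=16, 11+10=21
Collecting distinct sums: A + B = {-4, -3, 0, 1, 4, 5, 6, 7, 9, 10, 12, 13, 14, 15, 16, 21}
|A + B| = 16

A + B = {-4, -3, 0, 1, 4, 5, 6, 7, 9, 10, 12, 13, 14, 15, 16, 21}


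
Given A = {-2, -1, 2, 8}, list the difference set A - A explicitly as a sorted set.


A - A = {a - a' : a, a' ∈ A}.
Compute a - a' for each ordered pair (a, a'):
a = -2: -2--2=0, -2--1=-1, -2-2=-4, -2-8=-10
a = -1: -1--2=1, -1--1=0, -1-2=-3, -1-8=-9
a = 2: 2--2=4, 2--1=3, 2-2=0, 2-8=-6
a = 8: 8--2=10, 8--1=9, 8-2=6, 8-8=0
Collecting distinct values (and noting 0 appears from a-a):
A - A = {-10, -9, -6, -4, -3, -1, 0, 1, 3, 4, 6, 9, 10}
|A - A| = 13

A - A = {-10, -9, -6, -4, -3, -1, 0, 1, 3, 4, 6, 9, 10}


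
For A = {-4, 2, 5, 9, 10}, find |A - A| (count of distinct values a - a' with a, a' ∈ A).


A - A = {a - a' : a, a' ∈ A}; |A| = 5.
Bounds: 2|A|-1 ≤ |A - A| ≤ |A|² - |A| + 1, i.e. 9 ≤ |A - A| ≤ 21.
Note: 0 ∈ A - A always (from a - a). The set is symmetric: if d ∈ A - A then -d ∈ A - A.
Enumerate nonzero differences d = a - a' with a > a' (then include -d):
Positive differences: {1, 3, 4, 5, 6, 7, 8, 9, 13, 14}
Full difference set: {0} ∪ (positive diffs) ∪ (negative diffs).
|A - A| = 1 + 2·10 = 21 (matches direct enumeration: 21).

|A - A| = 21


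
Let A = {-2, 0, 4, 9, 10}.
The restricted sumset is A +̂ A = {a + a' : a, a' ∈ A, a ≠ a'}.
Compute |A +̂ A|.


Restricted sumset: A +̂ A = {a + a' : a ∈ A, a' ∈ A, a ≠ a'}.
Equivalently, take A + A and drop any sum 2a that is achievable ONLY as a + a for a ∈ A (i.e. sums representable only with equal summands).
Enumerate pairs (a, a') with a < a' (symmetric, so each unordered pair gives one sum; this covers all a ≠ a'):
  -2 + 0 = -2
  -2 + 4 = 2
  -2 + 9 = 7
  -2 + 10 = 8
  0 + 4 = 4
  0 + 9 = 9
  0 + 10 = 10
  4 + 9 = 13
  4 + 10 = 14
  9 + 10 = 19
Collected distinct sums: {-2, 2, 4, 7, 8, 9, 10, 13, 14, 19}
|A +̂ A| = 10
(Reference bound: |A +̂ A| ≥ 2|A| - 3 for |A| ≥ 2, with |A| = 5 giving ≥ 7.)

|A +̂ A| = 10


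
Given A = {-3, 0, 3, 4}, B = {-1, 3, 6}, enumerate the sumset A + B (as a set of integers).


A + B = {a + b : a ∈ A, b ∈ B}.
Enumerate all |A|·|B| = 4·3 = 12 pairs (a, b) and collect distinct sums.
a = -3: -3+-1=-4, -3+3=0, -3+6=3
a = 0: 0+-1=-1, 0+3=3, 0+6=6
a = 3: 3+-1=2, 3+3=6, 3+6=9
a = 4: 4+-1=3, 4+3=7, 4+6=10
Collecting distinct sums: A + B = {-4, -1, 0, 2, 3, 6, 7, 9, 10}
|A + B| = 9

A + B = {-4, -1, 0, 2, 3, 6, 7, 9, 10}


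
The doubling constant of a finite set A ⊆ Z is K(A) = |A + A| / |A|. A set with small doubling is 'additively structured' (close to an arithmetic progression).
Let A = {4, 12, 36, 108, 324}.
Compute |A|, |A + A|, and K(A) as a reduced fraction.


|A| = 5.
Compute A + A by enumerating all 25 pairs.
A + A = {8, 16, 24, 40, 48, 72, 112, 120, 144, 216, 328, 336, 360, 432, 648}, so |A + A| = 15.
K = |A + A| / |A| = 15/5 = 3/1 ≈ 3.0000.
Reference: AP of size 5 gives K = 9/5 ≈ 1.8000; a fully generic set of size 5 gives K ≈ 3.0000.

|A| = 5, |A + A| = 15, K = 15/5 = 3/1.


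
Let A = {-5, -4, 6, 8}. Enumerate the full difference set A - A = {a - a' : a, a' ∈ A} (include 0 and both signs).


A - A = {a - a' : a, a' ∈ A}.
Compute a - a' for each ordered pair (a, a'):
a = -5: -5--5=0, -5--4=-1, -5-6=-11, -5-8=-13
a = -4: -4--5=1, -4--4=0, -4-6=-10, -4-8=-12
a = 6: 6--5=11, 6--4=10, 6-6=0, 6-8=-2
a = 8: 8--5=13, 8--4=12, 8-6=2, 8-8=0
Collecting distinct values (and noting 0 appears from a-a):
A - A = {-13, -12, -11, -10, -2, -1, 0, 1, 2, 10, 11, 12, 13}
|A - A| = 13

A - A = {-13, -12, -11, -10, -2, -1, 0, 1, 2, 10, 11, 12, 13}


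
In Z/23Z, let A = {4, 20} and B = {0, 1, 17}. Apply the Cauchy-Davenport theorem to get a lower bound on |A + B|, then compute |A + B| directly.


Cauchy-Davenport: |A + B| ≥ min(p, |A| + |B| - 1) for A, B nonempty in Z/pZ.
|A| = 2, |B| = 3, p = 23.
CD lower bound = min(23, 2 + 3 - 1) = min(23, 4) = 4.
Compute A + B mod 23 directly:
a = 4: 4+0=4, 4+1=5, 4+17=21
a = 20: 20+0=20, 20+1=21, 20+17=14
A + B = {4, 5, 14, 20, 21}, so |A + B| = 5.
Verify: 5 ≥ 4? Yes ✓.

CD lower bound = 4, actual |A + B| = 5.


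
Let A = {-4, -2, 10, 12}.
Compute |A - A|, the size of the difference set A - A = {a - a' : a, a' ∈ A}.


A - A = {a - a' : a, a' ∈ A}; |A| = 4.
Bounds: 2|A|-1 ≤ |A - A| ≤ |A|² - |A| + 1, i.e. 7 ≤ |A - A| ≤ 13.
Note: 0 ∈ A - A always (from a - a). The set is symmetric: if d ∈ A - A then -d ∈ A - A.
Enumerate nonzero differences d = a - a' with a > a' (then include -d):
Positive differences: {2, 12, 14, 16}
Full difference set: {0} ∪ (positive diffs) ∪ (negative diffs).
|A - A| = 1 + 2·4 = 9 (matches direct enumeration: 9).

|A - A| = 9


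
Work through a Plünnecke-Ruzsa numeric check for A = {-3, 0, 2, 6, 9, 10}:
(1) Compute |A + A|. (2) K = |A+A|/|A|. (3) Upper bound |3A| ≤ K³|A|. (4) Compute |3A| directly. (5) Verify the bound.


|A| = 6.
Step 1: Compute A + A by enumerating all 36 pairs.
A + A = {-6, -3, -1, 0, 2, 3, 4, 6, 7, 8, 9, 10, 11, 12, 15, 16, 18, 19, 20}, so |A + A| = 19.
Step 2: Doubling constant K = |A + A|/|A| = 19/6 = 19/6 ≈ 3.1667.
Step 3: Plünnecke-Ruzsa gives |3A| ≤ K³·|A| = (3.1667)³ · 6 ≈ 190.5278.
Step 4: Compute 3A = A + A + A directly by enumerating all triples (a,b,c) ∈ A³; |3A| = 35.
Step 5: Check 35 ≤ 190.5278? Yes ✓.

K = 19/6, Plünnecke-Ruzsa bound K³|A| ≈ 190.5278, |3A| = 35, inequality holds.


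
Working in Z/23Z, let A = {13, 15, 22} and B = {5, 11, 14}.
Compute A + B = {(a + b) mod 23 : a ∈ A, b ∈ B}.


Work in Z/23Z: reduce every sum a + b modulo 23.
Enumerate all 9 pairs:
a = 13: 13+5=18, 13+11=1, 13+14=4
a = 15: 15+5=20, 15+11=3, 15+14=6
a = 22: 22+5=4, 22+11=10, 22+14=13
Distinct residues collected: {1, 3, 4, 6, 10, 13, 18, 20}
|A + B| = 8 (out of 23 total residues).

A + B = {1, 3, 4, 6, 10, 13, 18, 20}


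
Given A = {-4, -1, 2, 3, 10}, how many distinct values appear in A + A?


A + A = {a + a' : a, a' ∈ A}; |A| = 5.
General bounds: 2|A| - 1 ≤ |A + A| ≤ |A|(|A|+1)/2, i.e. 9 ≤ |A + A| ≤ 15.
Lower bound 2|A|-1 is attained iff A is an arithmetic progression.
Enumerate sums a + a' for a ≤ a' (symmetric, so this suffices):
a = -4: -4+-4=-8, -4+-1=-5, -4+2=-2, -4+3=-1, -4+10=6
a = -1: -1+-1=-2, -1+2=1, -1+3=2, -1+10=9
a = 2: 2+2=4, 2+3=5, 2+10=12
a = 3: 3+3=6, 3+10=13
a = 10: 10+10=20
Distinct sums: {-8, -5, -2, -1, 1, 2, 4, 5, 6, 9, 12, 13, 20}
|A + A| = 13

|A + A| = 13


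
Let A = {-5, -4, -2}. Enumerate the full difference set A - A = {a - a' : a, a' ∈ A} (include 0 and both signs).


A - A = {a - a' : a, a' ∈ A}.
Compute a - a' for each ordered pair (a, a'):
a = -5: -5--5=0, -5--4=-1, -5--2=-3
a = -4: -4--5=1, -4--4=0, -4--2=-2
a = -2: -2--5=3, -2--4=2, -2--2=0
Collecting distinct values (and noting 0 appears from a-a):
A - A = {-3, -2, -1, 0, 1, 2, 3}
|A - A| = 7

A - A = {-3, -2, -1, 0, 1, 2, 3}


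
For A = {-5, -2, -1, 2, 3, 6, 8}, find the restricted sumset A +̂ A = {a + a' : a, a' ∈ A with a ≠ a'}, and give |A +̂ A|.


Restricted sumset: A +̂ A = {a + a' : a ∈ A, a' ∈ A, a ≠ a'}.
Equivalently, take A + A and drop any sum 2a that is achievable ONLY as a + a for a ∈ A (i.e. sums representable only with equal summands).
Enumerate pairs (a, a') with a < a' (symmetric, so each unordered pair gives one sum; this covers all a ≠ a'):
  -5 + -2 = -7
  -5 + -1 = -6
  -5 + 2 = -3
  -5 + 3 = -2
  -5 + 6 = 1
  -5 + 8 = 3
  -2 + -1 = -3
  -2 + 2 = 0
  -2 + 3 = 1
  -2 + 6 = 4
  -2 + 8 = 6
  -1 + 2 = 1
  -1 + 3 = 2
  -1 + 6 = 5
  -1 + 8 = 7
  2 + 3 = 5
  2 + 6 = 8
  2 + 8 = 10
  3 + 6 = 9
  3 + 8 = 11
  6 + 8 = 14
Collected distinct sums: {-7, -6, -3, -2, 0, 1, 2, 3, 4, 5, 6, 7, 8, 9, 10, 11, 14}
|A +̂ A| = 17
(Reference bound: |A +̂ A| ≥ 2|A| - 3 for |A| ≥ 2, with |A| = 7 giving ≥ 11.)

|A +̂ A| = 17


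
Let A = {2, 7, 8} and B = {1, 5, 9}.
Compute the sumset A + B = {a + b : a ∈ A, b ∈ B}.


A + B = {a + b : a ∈ A, b ∈ B}.
Enumerate all |A|·|B| = 3·3 = 9 pairs (a, b) and collect distinct sums.
a = 2: 2+1=3, 2+5=7, 2+9=11
a = 7: 7+1=8, 7+5=12, 7+9=16
a = 8: 8+1=9, 8+5=13, 8+9=17
Collecting distinct sums: A + B = {3, 7, 8, 9, 11, 12, 13, 16, 17}
|A + B| = 9

A + B = {3, 7, 8, 9, 11, 12, 13, 16, 17}


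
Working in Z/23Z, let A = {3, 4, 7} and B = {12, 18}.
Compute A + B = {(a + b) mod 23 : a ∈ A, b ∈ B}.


Work in Z/23Z: reduce every sum a + b modulo 23.
Enumerate all 6 pairs:
a = 3: 3+12=15, 3+18=21
a = 4: 4+12=16, 4+18=22
a = 7: 7+12=19, 7+18=2
Distinct residues collected: {2, 15, 16, 19, 21, 22}
|A + B| = 6 (out of 23 total residues).

A + B = {2, 15, 16, 19, 21, 22}


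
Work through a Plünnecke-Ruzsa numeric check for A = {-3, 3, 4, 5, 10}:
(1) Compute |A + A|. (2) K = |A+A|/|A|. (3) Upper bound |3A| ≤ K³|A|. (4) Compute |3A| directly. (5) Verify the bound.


|A| = 5.
Step 1: Compute A + A by enumerating all 25 pairs.
A + A = {-6, 0, 1, 2, 6, 7, 8, 9, 10, 13, 14, 15, 20}, so |A + A| = 13.
Step 2: Doubling constant K = |A + A|/|A| = 13/5 = 13/5 ≈ 2.6000.
Step 3: Plünnecke-Ruzsa gives |3A| ≤ K³·|A| = (2.6000)³ · 5 ≈ 87.8800.
Step 4: Compute 3A = A + A + A directly by enumerating all triples (a,b,c) ∈ A³; |3A| = 25.
Step 5: Check 25 ≤ 87.8800? Yes ✓.

K = 13/5, Plünnecke-Ruzsa bound K³|A| ≈ 87.8800, |3A| = 25, inequality holds.


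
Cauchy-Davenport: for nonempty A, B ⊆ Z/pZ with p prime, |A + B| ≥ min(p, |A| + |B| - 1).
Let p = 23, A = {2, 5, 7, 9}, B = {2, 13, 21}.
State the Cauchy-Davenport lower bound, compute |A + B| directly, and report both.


Cauchy-Davenport: |A + B| ≥ min(p, |A| + |B| - 1) for A, B nonempty in Z/pZ.
|A| = 4, |B| = 3, p = 23.
CD lower bound = min(23, 4 + 3 - 1) = min(23, 6) = 6.
Compute A + B mod 23 directly:
a = 2: 2+2=4, 2+13=15, 2+21=0
a = 5: 5+2=7, 5+13=18, 5+21=3
a = 7: 7+2=9, 7+13=20, 7+21=5
a = 9: 9+2=11, 9+13=22, 9+21=7
A + B = {0, 3, 4, 5, 7, 9, 11, 15, 18, 20, 22}, so |A + B| = 11.
Verify: 11 ≥ 6? Yes ✓.

CD lower bound = 6, actual |A + B| = 11.


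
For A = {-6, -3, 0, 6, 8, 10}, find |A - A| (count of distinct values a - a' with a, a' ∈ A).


A - A = {a - a' : a, a' ∈ A}; |A| = 6.
Bounds: 2|A|-1 ≤ |A - A| ≤ |A|² - |A| + 1, i.e. 11 ≤ |A - A| ≤ 31.
Note: 0 ∈ A - A always (from a - a). The set is symmetric: if d ∈ A - A then -d ∈ A - A.
Enumerate nonzero differences d = a - a' with a > a' (then include -d):
Positive differences: {2, 3, 4, 6, 8, 9, 10, 11, 12, 13, 14, 16}
Full difference set: {0} ∪ (positive diffs) ∪ (negative diffs).
|A - A| = 1 + 2·12 = 25 (matches direct enumeration: 25).

|A - A| = 25


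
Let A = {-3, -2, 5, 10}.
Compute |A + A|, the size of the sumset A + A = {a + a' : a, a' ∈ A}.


A + A = {a + a' : a, a' ∈ A}; |A| = 4.
General bounds: 2|A| - 1 ≤ |A + A| ≤ |A|(|A|+1)/2, i.e. 7 ≤ |A + A| ≤ 10.
Lower bound 2|A|-1 is attained iff A is an arithmetic progression.
Enumerate sums a + a' for a ≤ a' (symmetric, so this suffices):
a = -3: -3+-3=-6, -3+-2=-5, -3+5=2, -3+10=7
a = -2: -2+-2=-4, -2+5=3, -2+10=8
a = 5: 5+5=10, 5+10=15
a = 10: 10+10=20
Distinct sums: {-6, -5, -4, 2, 3, 7, 8, 10, 15, 20}
|A + A| = 10

|A + A| = 10


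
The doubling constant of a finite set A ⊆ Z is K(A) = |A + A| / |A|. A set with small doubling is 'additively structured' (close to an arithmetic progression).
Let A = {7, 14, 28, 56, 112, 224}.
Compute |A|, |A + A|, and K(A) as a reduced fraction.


|A| = 6.
Compute A + A by enumerating all 36 pairs.
A + A = {14, 21, 28, 35, 42, 56, 63, 70, 84, 112, 119, 126, 140, 168, 224, 231, 238, 252, 280, 336, 448}, so |A + A| = 21.
K = |A + A| / |A| = 21/6 = 7/2 ≈ 3.5000.
Reference: AP of size 6 gives K = 11/6 ≈ 1.8333; a fully generic set of size 6 gives K ≈ 3.5000.

|A| = 6, |A + A| = 21, K = 21/6 = 7/2.


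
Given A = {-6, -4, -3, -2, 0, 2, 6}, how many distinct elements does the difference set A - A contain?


A - A = {a - a' : a, a' ∈ A}; |A| = 7.
Bounds: 2|A|-1 ≤ |A - A| ≤ |A|² - |A| + 1, i.e. 13 ≤ |A - A| ≤ 43.
Note: 0 ∈ A - A always (from a - a). The set is symmetric: if d ∈ A - A then -d ∈ A - A.
Enumerate nonzero differences d = a - a' with a > a' (then include -d):
Positive differences: {1, 2, 3, 4, 5, 6, 8, 9, 10, 12}
Full difference set: {0} ∪ (positive diffs) ∪ (negative diffs).
|A - A| = 1 + 2·10 = 21 (matches direct enumeration: 21).

|A - A| = 21


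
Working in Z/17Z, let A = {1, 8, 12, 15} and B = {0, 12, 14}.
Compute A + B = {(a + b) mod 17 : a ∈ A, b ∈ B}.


Work in Z/17Z: reduce every sum a + b modulo 17.
Enumerate all 12 pairs:
a = 1: 1+0=1, 1+12=13, 1+14=15
a = 8: 8+0=8, 8+12=3, 8+14=5
a = 12: 12+0=12, 12+12=7, 12+14=9
a = 15: 15+0=15, 15+12=10, 15+14=12
Distinct residues collected: {1, 3, 5, 7, 8, 9, 10, 12, 13, 15}
|A + B| = 10 (out of 17 total residues).

A + B = {1, 3, 5, 7, 8, 9, 10, 12, 13, 15}


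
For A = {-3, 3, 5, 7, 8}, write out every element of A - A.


A - A = {a - a' : a, a' ∈ A}.
Compute a - a' for each ordered pair (a, a'):
a = -3: -3--3=0, -3-3=-6, -3-5=-8, -3-7=-10, -3-8=-11
a = 3: 3--3=6, 3-3=0, 3-5=-2, 3-7=-4, 3-8=-5
a = 5: 5--3=8, 5-3=2, 5-5=0, 5-7=-2, 5-8=-3
a = 7: 7--3=10, 7-3=4, 7-5=2, 7-7=0, 7-8=-1
a = 8: 8--3=11, 8-3=5, 8-5=3, 8-7=1, 8-8=0
Collecting distinct values (and noting 0 appears from a-a):
A - A = {-11, -10, -8, -6, -5, -4, -3, -2, -1, 0, 1, 2, 3, 4, 5, 6, 8, 10, 11}
|A - A| = 19

A - A = {-11, -10, -8, -6, -5, -4, -3, -2, -1, 0, 1, 2, 3, 4, 5, 6, 8, 10, 11}


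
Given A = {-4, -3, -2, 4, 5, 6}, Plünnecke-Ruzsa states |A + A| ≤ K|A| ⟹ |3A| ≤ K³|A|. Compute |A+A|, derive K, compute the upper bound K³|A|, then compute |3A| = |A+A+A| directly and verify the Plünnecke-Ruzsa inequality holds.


|A| = 6.
Step 1: Compute A + A by enumerating all 36 pairs.
A + A = {-8, -7, -6, -5, -4, 0, 1, 2, 3, 4, 8, 9, 10, 11, 12}, so |A + A| = 15.
Step 2: Doubling constant K = |A + A|/|A| = 15/6 = 15/6 ≈ 2.5000.
Step 3: Plünnecke-Ruzsa gives |3A| ≤ K³·|A| = (2.5000)³ · 6 ≈ 93.7500.
Step 4: Compute 3A = A + A + A directly by enumerating all triples (a,b,c) ∈ A³; |3A| = 28.
Step 5: Check 28 ≤ 93.7500? Yes ✓.

K = 15/6, Plünnecke-Ruzsa bound K³|A| ≈ 93.7500, |3A| = 28, inequality holds.


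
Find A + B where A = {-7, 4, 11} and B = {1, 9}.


A + B = {a + b : a ∈ A, b ∈ B}.
Enumerate all |A|·|B| = 3·2 = 6 pairs (a, b) and collect distinct sums.
a = -7: -7+1=-6, -7+9=2
a = 4: 4+1=5, 4+9=13
a = 11: 11+1=12, 11+9=20
Collecting distinct sums: A + B = {-6, 2, 5, 12, 13, 20}
|A + B| = 6

A + B = {-6, 2, 5, 12, 13, 20}


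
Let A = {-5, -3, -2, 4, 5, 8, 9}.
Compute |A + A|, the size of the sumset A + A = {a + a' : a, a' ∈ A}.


A + A = {a + a' : a, a' ∈ A}; |A| = 7.
General bounds: 2|A| - 1 ≤ |A + A| ≤ |A|(|A|+1)/2, i.e. 13 ≤ |A + A| ≤ 28.
Lower bound 2|A|-1 is attained iff A is an arithmetic progression.
Enumerate sums a + a' for a ≤ a' (symmetric, so this suffices):
a = -5: -5+-5=-10, -5+-3=-8, -5+-2=-7, -5+4=-1, -5+5=0, -5+8=3, -5+9=4
a = -3: -3+-3=-6, -3+-2=-5, -3+4=1, -3+5=2, -3+8=5, -3+9=6
a = -2: -2+-2=-4, -2+4=2, -2+5=3, -2+8=6, -2+9=7
a = 4: 4+4=8, 4+5=9, 4+8=12, 4+9=13
a = 5: 5+5=10, 5+8=13, 5+9=14
a = 8: 8+8=16, 8+9=17
a = 9: 9+9=18
Distinct sums: {-10, -8, -7, -6, -5, -4, -1, 0, 1, 2, 3, 4, 5, 6, 7, 8, 9, 10, 12, 13, 14, 16, 17, 18}
|A + A| = 24

|A + A| = 24


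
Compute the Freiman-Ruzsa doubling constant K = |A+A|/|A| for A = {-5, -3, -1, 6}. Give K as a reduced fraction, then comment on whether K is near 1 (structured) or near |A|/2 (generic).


|A| = 4.
Compute A + A by enumerating all 16 pairs.
A + A = {-10, -8, -6, -4, -2, 1, 3, 5, 12}, so |A + A| = 9.
K = |A + A| / |A| = 9/4 (already in lowest terms) ≈ 2.2500.
Reference: AP of size 4 gives K = 7/4 ≈ 1.7500; a fully generic set of size 4 gives K ≈ 2.5000.

|A| = 4, |A + A| = 9, K = 9/4.


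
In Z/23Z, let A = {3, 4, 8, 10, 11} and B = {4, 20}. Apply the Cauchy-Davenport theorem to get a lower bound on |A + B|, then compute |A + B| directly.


Cauchy-Davenport: |A + B| ≥ min(p, |A| + |B| - 1) for A, B nonempty in Z/pZ.
|A| = 5, |B| = 2, p = 23.
CD lower bound = min(23, 5 + 2 - 1) = min(23, 6) = 6.
Compute A + B mod 23 directly:
a = 3: 3+4=7, 3+20=0
a = 4: 4+4=8, 4+20=1
a = 8: 8+4=12, 8+20=5
a = 10: 10+4=14, 10+20=7
a = 11: 11+4=15, 11+20=8
A + B = {0, 1, 5, 7, 8, 12, 14, 15}, so |A + B| = 8.
Verify: 8 ≥ 6? Yes ✓.

CD lower bound = 6, actual |A + B| = 8.


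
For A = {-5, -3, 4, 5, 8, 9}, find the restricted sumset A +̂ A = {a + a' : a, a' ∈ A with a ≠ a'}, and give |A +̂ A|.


Restricted sumset: A +̂ A = {a + a' : a ∈ A, a' ∈ A, a ≠ a'}.
Equivalently, take A + A and drop any sum 2a that is achievable ONLY as a + a for a ∈ A (i.e. sums representable only with equal summands).
Enumerate pairs (a, a') with a < a' (symmetric, so each unordered pair gives one sum; this covers all a ≠ a'):
  -5 + -3 = -8
  -5 + 4 = -1
  -5 + 5 = 0
  -5 + 8 = 3
  -5 + 9 = 4
  -3 + 4 = 1
  -3 + 5 = 2
  -3 + 8 = 5
  -3 + 9 = 6
  4 + 5 = 9
  4 + 8 = 12
  4 + 9 = 13
  5 + 8 = 13
  5 + 9 = 14
  8 + 9 = 17
Collected distinct sums: {-8, -1, 0, 1, 2, 3, 4, 5, 6, 9, 12, 13, 14, 17}
|A +̂ A| = 14
(Reference bound: |A +̂ A| ≥ 2|A| - 3 for |A| ≥ 2, with |A| = 6 giving ≥ 9.)

|A +̂ A| = 14


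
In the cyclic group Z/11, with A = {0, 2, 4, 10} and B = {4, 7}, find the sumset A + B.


Work in Z/11Z: reduce every sum a + b modulo 11.
Enumerate all 8 pairs:
a = 0: 0+4=4, 0+7=7
a = 2: 2+4=6, 2+7=9
a = 4: 4+4=8, 4+7=0
a = 10: 10+4=3, 10+7=6
Distinct residues collected: {0, 3, 4, 6, 7, 8, 9}
|A + B| = 7 (out of 11 total residues).

A + B = {0, 3, 4, 6, 7, 8, 9}


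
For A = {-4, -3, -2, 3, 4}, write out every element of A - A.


A - A = {a - a' : a, a' ∈ A}.
Compute a - a' for each ordered pair (a, a'):
a = -4: -4--4=0, -4--3=-1, -4--2=-2, -4-3=-7, -4-4=-8
a = -3: -3--4=1, -3--3=0, -3--2=-1, -3-3=-6, -3-4=-7
a = -2: -2--4=2, -2--3=1, -2--2=0, -2-3=-5, -2-4=-6
a = 3: 3--4=7, 3--3=6, 3--2=5, 3-3=0, 3-4=-1
a = 4: 4--4=8, 4--3=7, 4--2=6, 4-3=1, 4-4=0
Collecting distinct values (and noting 0 appears from a-a):
A - A = {-8, -7, -6, -5, -2, -1, 0, 1, 2, 5, 6, 7, 8}
|A - A| = 13

A - A = {-8, -7, -6, -5, -2, -1, 0, 1, 2, 5, 6, 7, 8}


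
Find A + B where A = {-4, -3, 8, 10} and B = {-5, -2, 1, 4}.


A + B = {a + b : a ∈ A, b ∈ B}.
Enumerate all |A|·|B| = 4·4 = 16 pairs (a, b) and collect distinct sums.
a = -4: -4+-5=-9, -4+-2=-6, -4+1=-3, -4+4=0
a = -3: -3+-5=-8, -3+-2=-5, -3+1=-2, -3+4=1
a = 8: 8+-5=3, 8+-2=6, 8+1=9, 8+4=12
a = 10: 10+-5=5, 10+-2=8, 10+1=11, 10+4=14
Collecting distinct sums: A + B = {-9, -8, -6, -5, -3, -2, 0, 1, 3, 5, 6, 8, 9, 11, 12, 14}
|A + B| = 16

A + B = {-9, -8, -6, -5, -3, -2, 0, 1, 3, 5, 6, 8, 9, 11, 12, 14}


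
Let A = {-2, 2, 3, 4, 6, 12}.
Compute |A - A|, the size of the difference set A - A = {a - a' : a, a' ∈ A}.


A - A = {a - a' : a, a' ∈ A}; |A| = 6.
Bounds: 2|A|-1 ≤ |A - A| ≤ |A|² - |A| + 1, i.e. 11 ≤ |A - A| ≤ 31.
Note: 0 ∈ A - A always (from a - a). The set is symmetric: if d ∈ A - A then -d ∈ A - A.
Enumerate nonzero differences d = a - a' with a > a' (then include -d):
Positive differences: {1, 2, 3, 4, 5, 6, 8, 9, 10, 14}
Full difference set: {0} ∪ (positive diffs) ∪ (negative diffs).
|A - A| = 1 + 2·10 = 21 (matches direct enumeration: 21).

|A - A| = 21


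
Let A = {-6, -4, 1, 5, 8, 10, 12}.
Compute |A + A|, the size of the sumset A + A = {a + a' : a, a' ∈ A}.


A + A = {a + a' : a, a' ∈ A}; |A| = 7.
General bounds: 2|A| - 1 ≤ |A + A| ≤ |A|(|A|+1)/2, i.e. 13 ≤ |A + A| ≤ 28.
Lower bound 2|A|-1 is attained iff A is an arithmetic progression.
Enumerate sums a + a' for a ≤ a' (symmetric, so this suffices):
a = -6: -6+-6=-12, -6+-4=-10, -6+1=-5, -6+5=-1, -6+8=2, -6+10=4, -6+12=6
a = -4: -4+-4=-8, -4+1=-3, -4+5=1, -4+8=4, -4+10=6, -4+12=8
a = 1: 1+1=2, 1+5=6, 1+8=9, 1+10=11, 1+12=13
a = 5: 5+5=10, 5+8=13, 5+10=15, 5+12=17
a = 8: 8+8=16, 8+10=18, 8+12=20
a = 10: 10+10=20, 10+12=22
a = 12: 12+12=24
Distinct sums: {-12, -10, -8, -5, -3, -1, 1, 2, 4, 6, 8, 9, 10, 11, 13, 15, 16, 17, 18, 20, 22, 24}
|A + A| = 22

|A + A| = 22


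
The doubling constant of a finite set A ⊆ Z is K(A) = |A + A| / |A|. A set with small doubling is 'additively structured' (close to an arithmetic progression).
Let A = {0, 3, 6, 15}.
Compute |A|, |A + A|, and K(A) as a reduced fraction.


|A| = 4.
Compute A + A by enumerating all 16 pairs.
A + A = {0, 3, 6, 9, 12, 15, 18, 21, 30}, so |A + A| = 9.
K = |A + A| / |A| = 9/4 (already in lowest terms) ≈ 2.2500.
Reference: AP of size 4 gives K = 7/4 ≈ 1.7500; a fully generic set of size 4 gives K ≈ 2.5000.

|A| = 4, |A + A| = 9, K = 9/4.


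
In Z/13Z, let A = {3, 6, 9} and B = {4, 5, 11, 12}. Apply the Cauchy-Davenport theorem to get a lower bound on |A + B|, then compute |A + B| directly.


Cauchy-Davenport: |A + B| ≥ min(p, |A| + |B| - 1) for A, B nonempty in Z/pZ.
|A| = 3, |B| = 4, p = 13.
CD lower bound = min(13, 3 + 4 - 1) = min(13, 6) = 6.
Compute A + B mod 13 directly:
a = 3: 3+4=7, 3+5=8, 3+11=1, 3+12=2
a = 6: 6+4=10, 6+5=11, 6+11=4, 6+12=5
a = 9: 9+4=0, 9+5=1, 9+11=7, 9+12=8
A + B = {0, 1, 2, 4, 5, 7, 8, 10, 11}, so |A + B| = 9.
Verify: 9 ≥ 6? Yes ✓.

CD lower bound = 6, actual |A + B| = 9.
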